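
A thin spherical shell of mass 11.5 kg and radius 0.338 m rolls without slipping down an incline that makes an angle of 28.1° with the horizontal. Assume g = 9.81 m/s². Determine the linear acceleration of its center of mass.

a ≈ 2.77 m/s²

Translation along the incline: Mg sinθ − f = Ma.
Rotation about the center: fR = Iα with I = (2/3)MR². No-slip gives a = αR, so f = (I/R²)a = (2/3)M a.
Substituting: Mg sinθ = (1 + 0.6667)Ma, so a = g sinθ/(1 + 0.6667) = (9.81) sin 28.1° / 1.667 = 2.772 m/s².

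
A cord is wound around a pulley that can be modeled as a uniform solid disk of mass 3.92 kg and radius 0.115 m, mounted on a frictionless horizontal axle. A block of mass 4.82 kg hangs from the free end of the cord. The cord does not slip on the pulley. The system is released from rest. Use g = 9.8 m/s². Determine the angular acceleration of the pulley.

α ≈ 60.6 rad/s²

I = ½MR² = (1/2)(3.92)(0.115)² = 0.02592 kg·m².
Block: mg − T = ma. Pulley: TR = Iα. No-slip: a = αR, so T = (I/R²)a = 1.960·a.
Then mg = (m + 1.960)a, so a = (4.82)(9.8)/(4.82 + 1.960) = 6.967 m/s².
α = a/R = 6.967/0.115 = 60.58 rad/s².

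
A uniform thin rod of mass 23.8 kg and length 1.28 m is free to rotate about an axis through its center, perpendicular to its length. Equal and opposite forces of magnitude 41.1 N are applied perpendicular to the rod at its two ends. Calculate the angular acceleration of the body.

I = (1/12)ML² = (1/12)(23.8)(1.28)² = 3.249 kg·m².
The couple gives τ = F·(L/2) + F·(L/2) = F L = (41.1)(1.28) = 52.61 N·m.
From τ = Iα: α = 52.61/3.249 = 16.19 rad/s².

α ≈ 16.2 rad/s²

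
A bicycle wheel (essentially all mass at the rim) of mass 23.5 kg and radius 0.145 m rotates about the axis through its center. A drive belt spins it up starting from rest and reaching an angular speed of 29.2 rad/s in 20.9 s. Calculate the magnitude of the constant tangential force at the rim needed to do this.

F ≈ 4.76 N

I = MR² = (23.5)(0.145)² = 0.4941 kg·m².
α = Δω/Δt = (29.2 − 0)/20.9 = 1.397 rad/s².
The required torque is τ = Iα = (0.4941)(1.397) = 0.6903 N·m.
A tangential force at the rim gives τ = FR, so F = τ/R = 0.6903/0.145 = 4.761 N.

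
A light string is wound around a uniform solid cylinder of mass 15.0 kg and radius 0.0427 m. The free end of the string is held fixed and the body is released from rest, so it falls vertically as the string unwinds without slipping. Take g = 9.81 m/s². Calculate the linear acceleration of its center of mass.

a ≈ 6.54 m/s²

Translation: Mg − T = Ma. Rotation about the center: TR = Iα with I = ½MR².
With a = αR: T = (I/R²)a = (1/2)M a, so Mg = (1 + 0.5000)Ma.
a = g/(1 + 0.5000) = 9.81/1.500 = 6.540 m/s².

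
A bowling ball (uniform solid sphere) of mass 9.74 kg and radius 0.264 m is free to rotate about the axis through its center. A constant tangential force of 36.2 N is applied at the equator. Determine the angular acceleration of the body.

α ≈ 35.2 rad/s²

I = (2/5)MR² = (2/5)(9.74)(0.264)² = 0.2715 kg·m².
τ = F R = (36.2)(0.264) = 9.557 N·m.
From τ = Iα: α = 9.557/0.2715 = 35.20 rad/s².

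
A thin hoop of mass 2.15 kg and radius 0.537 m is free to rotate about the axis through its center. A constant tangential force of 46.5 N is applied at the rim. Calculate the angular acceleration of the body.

α ≈ 40.3 rad/s²

I = MR² = (2.15)(0.537)² = 0.6200 kg·m².
τ = F R = (46.5)(0.537) = 24.97 N·m.
Newton's second law for rotation, τ = Iα, gives α = τ/I = 24.97/0.6200 = 40.28 rad/s².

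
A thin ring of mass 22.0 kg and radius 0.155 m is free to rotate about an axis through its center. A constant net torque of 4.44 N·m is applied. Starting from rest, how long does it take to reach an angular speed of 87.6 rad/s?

I = MR² = (22.0)(0.155)² = 0.5285 kg·m².
α = τ/I = 4.44/0.5285 = 8.400 rad/s².
ω = αt ⇒ t = ω/α = 87.6/8.400 = 10.43 s.

t ≈ 10.4 s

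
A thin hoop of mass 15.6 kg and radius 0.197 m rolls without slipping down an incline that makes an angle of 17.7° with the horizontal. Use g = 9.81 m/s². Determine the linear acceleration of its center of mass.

a ≈ 1.49 m/s²

Translation along the incline: Mg sinθ − f = Ma.
Rotation about the center: fR = Iα with I = MR². No-slip gives a = αR, so f = (I/R²)a = M a.
Substituting: Mg sinθ = (1 + 1.000)Ma, so a = g sinθ/(1 + 1.000) = (9.81) sin 17.7° / 2.000 = 1.491 m/s².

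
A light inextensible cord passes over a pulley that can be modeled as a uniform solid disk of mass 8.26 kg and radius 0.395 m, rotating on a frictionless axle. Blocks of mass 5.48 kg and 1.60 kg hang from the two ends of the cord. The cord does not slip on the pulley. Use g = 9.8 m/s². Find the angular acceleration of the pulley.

α ≈ 8.59 rad/s²

I = ½MR² = (1/2)(8.26)(0.395)² = 0.6444 kg·m².
Heavier block: m₁g − T₁ = m₁a. Lighter block: T₂ − m₂g = m₂a.
Pulley: (T₁ − T₂)R = Iα = I(a/R), so T₁ − T₂ = (I/R²)a = (1/2)M_p a = 4.130·a.
Adding the three: (m₁ − m₂)g = (m₁ + m₂ + 4.130)a, so a = (5.48 − 1.60)(9.8)/(5.48 + 1.60 + 4.130) = 3.392 m/s².
α = a/R = 3.392/0.395 = 8.587 rad/s².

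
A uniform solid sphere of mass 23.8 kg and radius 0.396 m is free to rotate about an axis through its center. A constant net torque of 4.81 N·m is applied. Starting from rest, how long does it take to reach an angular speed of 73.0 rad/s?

t ≈ 22.7 s

I = (2/5)MR² = (2/5)(23.8)(0.396)² = 1.493 kg·m².
α = τ/I = 4.81/1.493 = 3.222 rad/s².
ω = αt ⇒ t = ω/α = 73.0/3.222 = 22.66 s.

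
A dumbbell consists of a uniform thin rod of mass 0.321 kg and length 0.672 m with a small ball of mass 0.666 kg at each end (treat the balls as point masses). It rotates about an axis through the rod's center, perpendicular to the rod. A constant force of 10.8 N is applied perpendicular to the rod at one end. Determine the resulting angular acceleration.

I_rod = (1/12)ML² = (1/12)(0.321)(0.672)² = 0.01208 kg·m².
I_balls = 2·m·(L/2)² = 2(0.666)(0.3360)² = 0.1504 kg·m².
Total I = 0.1625 kg·m².
τ = F·(L/2) = (10.8)(0.336) = 3.629 N·m.
α = τ/I = 3.629/0.1625 = 22.34 rad/s².

α ≈ 22.3 rad/s²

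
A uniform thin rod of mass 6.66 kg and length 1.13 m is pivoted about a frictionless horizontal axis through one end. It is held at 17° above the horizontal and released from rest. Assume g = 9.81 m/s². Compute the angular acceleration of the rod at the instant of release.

α ≈ 12.5 rad/s²

About the pivot, I = (1/3)ML² = (1/3)(6.66)(1.13)² = 2.835 kg·m².
The weight acts at the center, a distance L/2 = 0.5650 m from the pivot; τ = Mg(L/2) cos 17° = 35.30 N·m.
α = τ/I = 35.30/2.835 = 12.45 rad/s².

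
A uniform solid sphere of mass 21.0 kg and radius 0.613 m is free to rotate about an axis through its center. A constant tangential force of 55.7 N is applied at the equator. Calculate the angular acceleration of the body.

I = (2/5)MR² = (2/5)(21.0)(0.613)² = 3.156 kg·m².
τ = F R = (55.7)(0.613) = 34.14 N·m.
Newton's second law for rotation, τ = Iα, gives α = τ/I = 34.14/3.156 = 10.82 rad/s².

α ≈ 10.8 rad/s²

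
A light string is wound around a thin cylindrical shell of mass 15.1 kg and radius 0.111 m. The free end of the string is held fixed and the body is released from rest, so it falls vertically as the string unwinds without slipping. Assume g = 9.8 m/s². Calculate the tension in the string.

Translation: Mg − T = Ma. Rotation about the center: TR = Iα with I = MR².
With a = αR: T = (I/R²)a = M a, so Mg = (1 + 1.000)Ma.
a = g/(1 + 1.000) = 9.8/2.000 = 4.900 m/s².
T = 1.000·M·a = (1.000)(15.1)(4.900) = 73.99 N.

T ≈ 74.0 N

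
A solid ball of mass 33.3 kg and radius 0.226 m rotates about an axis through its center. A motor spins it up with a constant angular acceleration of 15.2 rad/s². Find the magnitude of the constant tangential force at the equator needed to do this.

I = (2/5)MR² = (2/5)(33.3)(0.226)² = 0.6803 kg·m².
The required torque is τ = Iα = (0.6803)(15.20) = 10.34 N·m.
A tangential force at the equator gives τ = FR, so F = τ/R = 10.34/0.226 = 45.76 N.

F ≈ 45.8 N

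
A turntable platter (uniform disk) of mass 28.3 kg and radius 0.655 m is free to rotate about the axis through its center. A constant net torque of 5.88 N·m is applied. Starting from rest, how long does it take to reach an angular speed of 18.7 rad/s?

I = ½MR² = (1/2)(28.3)(0.655)² = 6.071 kg·m².
α = τ/I = 5.88/6.071 = 0.9686 rad/s².
ω = αt ⇒ t = ω/α = 18.7/0.9686 = 19.31 s.

t ≈ 19.3 s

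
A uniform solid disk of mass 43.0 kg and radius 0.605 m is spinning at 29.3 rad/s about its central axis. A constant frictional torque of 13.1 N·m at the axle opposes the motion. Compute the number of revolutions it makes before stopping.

≈ 41.0 revolutions

I = ½MR² = (1/2)(43.0)(0.605)² = 7.870 kg·m².
The net torque has magnitude 13.1 N·m, opposing ω.
|α| = τ/I = 13.10/7.870 = 1.665 rad/s² (deceleration).
ω² = ω₀² − 2|α|θ with ω = 0 ⇒ θ = ω₀²/(2|α|) = 257.9 rad = 41.04 rev.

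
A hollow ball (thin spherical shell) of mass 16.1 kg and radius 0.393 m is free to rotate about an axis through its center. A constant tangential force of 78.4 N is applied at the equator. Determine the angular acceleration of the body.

I = (2/3)MR² = (2/3)(16.1)(0.393)² = 1.658 kg·m².
τ = F R = (78.4)(0.393) = 30.81 N·m.
From τ = Iα: α = 30.81/1.658 = 18.59 rad/s².

α ≈ 18.6 rad/s²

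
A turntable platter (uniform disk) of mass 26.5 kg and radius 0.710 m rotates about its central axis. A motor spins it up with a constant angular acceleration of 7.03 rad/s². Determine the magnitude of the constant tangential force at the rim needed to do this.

F ≈ 66.1 N

I = ½MR² = (1/2)(26.5)(0.710)² = 6.679 kg·m².
The required torque is τ = Iα = (6.679)(7.030) = 46.96 N·m.
A tangential force at the rim gives τ = FR, so F = τ/R = 46.96/0.710 = 66.13 N.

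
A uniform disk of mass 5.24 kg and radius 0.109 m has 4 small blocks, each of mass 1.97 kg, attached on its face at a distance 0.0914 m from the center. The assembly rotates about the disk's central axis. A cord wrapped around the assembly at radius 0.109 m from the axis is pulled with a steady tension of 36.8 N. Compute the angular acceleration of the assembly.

α ≈ 41.4 rad/s²

I_disk = ½MR² = ½(5.24)(0.109)² = 0.03113 kg·m².
I_blocks = 4·m·r² = 4(1.97)(0.0914)² = 0.06583 kg·m².
Total I = 0.09696 kg·m².
τ = F r = (36.8)(0.109) = 4.011 N·m.
α = τ/I = 4.011/0.09696 = 41.37 rad/s².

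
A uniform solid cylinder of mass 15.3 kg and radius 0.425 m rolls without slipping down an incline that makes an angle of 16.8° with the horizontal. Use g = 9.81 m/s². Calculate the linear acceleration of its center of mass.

Translation along the incline: Mg sinθ − f = Ma.
Rotation about the center: fR = Iα with I = ½MR². No-slip gives a = αR, so f = (I/R²)a = (1/2)M a.
Substituting: Mg sinθ = (1 + 0.5000)Ma, so a = g sinθ/(1 + 0.5000) = (9.81) sin 16.8° / 1.500 = 1.890 m/s².

a ≈ 1.89 m/s²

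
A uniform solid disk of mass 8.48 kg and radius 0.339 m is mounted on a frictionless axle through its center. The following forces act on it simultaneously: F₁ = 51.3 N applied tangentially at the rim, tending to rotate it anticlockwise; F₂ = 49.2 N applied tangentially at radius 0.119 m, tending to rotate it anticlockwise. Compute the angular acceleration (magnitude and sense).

I = ½MR² = (1/2)(8.48)(0.339)² = 0.4873 kg·m².
Taking anticlockwise as positive: τ₁ = +(51.3)(0.339) = +17.39 N·m; τ₂ = +(49.2)(0.119) = +5.855 N·m.
Net torque τ = 23.25 N·m.
α = τ/I = 23.25/0.4873 = 47.71 rad/s².

α ≈ 47.7 rad/s², anticlockwise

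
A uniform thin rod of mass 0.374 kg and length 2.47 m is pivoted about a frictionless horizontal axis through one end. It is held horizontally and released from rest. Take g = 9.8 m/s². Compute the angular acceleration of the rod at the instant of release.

About the pivot, I = (1/3)ML² = (1/3)(0.374)(2.47)² = 0.7606 kg·m².
The weight acts at the center, a distance L/2 = 1.235 m from the pivot; τ = Mg(L/2) = 4.527 N·m.
α = τ/I = 4.527/0.7606 = 5.951 rad/s².

α ≈ 5.95 rad/s²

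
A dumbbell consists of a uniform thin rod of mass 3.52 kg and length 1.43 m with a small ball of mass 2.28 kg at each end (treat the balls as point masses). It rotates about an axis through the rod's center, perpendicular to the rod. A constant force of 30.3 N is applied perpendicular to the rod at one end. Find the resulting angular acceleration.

α ≈ 7.39 rad/s²

I_rod = (1/12)ML² = (1/12)(3.52)(1.43)² = 0.5998 kg·m².
I_balls = 2·m·(L/2)² = 2(2.28)(0.7150)² = 2.331 kg·m².
Total I = 2.931 kg·m².
τ = F·(L/2) = (30.3)(0.715) = 21.66 N·m.
α = τ/I = 21.66/2.931 = 7.391 rad/s².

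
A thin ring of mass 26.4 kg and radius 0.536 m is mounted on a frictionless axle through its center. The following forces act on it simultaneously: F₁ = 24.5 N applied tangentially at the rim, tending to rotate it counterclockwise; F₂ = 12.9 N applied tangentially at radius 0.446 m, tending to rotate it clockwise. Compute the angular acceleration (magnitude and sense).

I = MR² = (26.4)(0.536)² = 7.585 kg·m².
Taking counterclockwise as positive: τ₁ = +(24.5)(0.536) = +13.13 N·m; τ₂ = −(12.9)(0.446) = −5.753 N·m.
Net torque τ = 7.379 N·m.
α = τ/I = 7.379/7.585 = 0.9728 rad/s².

α ≈ 0.973 rad/s², counterclockwise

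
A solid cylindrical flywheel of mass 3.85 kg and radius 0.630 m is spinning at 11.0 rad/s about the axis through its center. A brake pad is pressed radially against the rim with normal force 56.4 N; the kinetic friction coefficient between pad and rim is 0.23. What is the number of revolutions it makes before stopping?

I = ½MR² = (1/2)(3.85)(0.630)² = 0.7640 kg·m².
Friction force f = μN = (0.23)(56.4) = 12.97 N at the rim; torque magnitude τ = fR = 8.172 N·m, opposing ω.
|α| = τ/I = 8.172/0.7640 = 10.70 rad/s² (deceleration).
ω² = ω₀² − 2|α|θ with ω = 0 ⇒ θ = ω₀²/(2|α|) = 5.656 rad = 0.9002 rev.

≈ 0.900 revolutions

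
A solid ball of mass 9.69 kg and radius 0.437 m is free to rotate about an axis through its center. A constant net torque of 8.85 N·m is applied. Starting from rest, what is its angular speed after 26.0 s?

I = (2/5)MR² = (2/5)(9.69)(0.437)² = 0.7402 kg·m².
α = τ/I = 8.85/0.7402 = 11.96 rad/s².
ω = ω₀ + αt = 0 + (11.96)(26.0) = 310.9 rad/s.

ω ≈ 311 rad/s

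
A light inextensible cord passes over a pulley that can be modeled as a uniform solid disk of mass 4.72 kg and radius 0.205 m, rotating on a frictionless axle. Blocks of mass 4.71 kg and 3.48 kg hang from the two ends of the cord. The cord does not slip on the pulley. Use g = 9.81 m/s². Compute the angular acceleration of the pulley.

α ≈ 5.58 rad/s²

I = ½MR² = (1/2)(4.72)(0.205)² = 0.09918 kg·m².
Heavier block: m₁g − T₁ = m₁a. Lighter block: T₂ − m₂g = m₂a.
Pulley: (T₁ − T₂)R = Iα = I(a/R), so T₁ − T₂ = (I/R²)a = (1/2)M_p a = 2.360·a.
Adding the three: (m₁ − m₂)g = (m₁ + m₂ + 2.360)a, so a = (4.71 − 3.48)(9.81)/(4.71 + 3.48 + 2.360) = 1.144 m/s².
α = a/R = 1.144/0.205 = 5.579 rad/s².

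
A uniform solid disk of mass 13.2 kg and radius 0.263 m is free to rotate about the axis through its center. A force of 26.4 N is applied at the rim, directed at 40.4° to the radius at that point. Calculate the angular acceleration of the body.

α ≈ 9.86 rad/s²

I = ½MR² = (1/2)(13.2)(0.263)² = 0.4565 kg·m².
Only the tangential component produces torque: τ = F R sinθ = (26.4)(0.263) sin 40.4° = 4.500 N·m.
Newton's second law for rotation, τ = Iα, gives α = τ/I = 4.500/0.4565 = 9.857 rad/s².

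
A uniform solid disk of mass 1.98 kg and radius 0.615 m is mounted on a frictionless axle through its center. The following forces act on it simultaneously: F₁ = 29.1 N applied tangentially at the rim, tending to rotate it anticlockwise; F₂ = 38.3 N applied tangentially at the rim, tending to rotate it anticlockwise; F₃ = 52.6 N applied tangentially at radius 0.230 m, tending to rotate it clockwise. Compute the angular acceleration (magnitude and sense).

α ≈ 78.4 rad/s², anticlockwise

I = ½MR² = (1/2)(1.98)(0.615)² = 0.3744 kg·m².
Taking anticlockwise as positive: τ₁ = +(29.1)(0.615) = +17.90 N·m; τ₂ = +(38.3)(0.615) = +23.55 N·m; τ₃ = −(52.6)(0.230) = −12.10 N·m.
Net torque τ = 29.35 N·m.
α = τ/I = 29.35/0.3744 = 78.39 rad/s².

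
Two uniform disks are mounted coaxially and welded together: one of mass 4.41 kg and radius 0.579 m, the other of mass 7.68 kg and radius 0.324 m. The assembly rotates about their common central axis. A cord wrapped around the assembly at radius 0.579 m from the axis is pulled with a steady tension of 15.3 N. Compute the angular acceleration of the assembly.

α ≈ 7.76 rad/s²

I = ½M₁R₁² + ½M₂R₂² = ½(4.41)(0.579)² + ½(7.68)(0.324)² = 1.142 kg·m².
τ = F r = (15.3)(0.579) = 8.859 N·m.
α = τ/I = 8.859/1.142 = 7.755 rad/s².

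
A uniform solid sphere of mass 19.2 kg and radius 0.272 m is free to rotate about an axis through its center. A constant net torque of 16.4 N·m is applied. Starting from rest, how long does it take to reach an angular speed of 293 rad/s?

I = (2/5)MR² = (2/5)(19.2)(0.272)² = 0.5682 kg·m².
α = τ/I = 16.4/0.5682 = 28.86 rad/s².
ω = αt ⇒ t = ω/α = 293/28.86 = 10.15 s.

t ≈ 10.2 s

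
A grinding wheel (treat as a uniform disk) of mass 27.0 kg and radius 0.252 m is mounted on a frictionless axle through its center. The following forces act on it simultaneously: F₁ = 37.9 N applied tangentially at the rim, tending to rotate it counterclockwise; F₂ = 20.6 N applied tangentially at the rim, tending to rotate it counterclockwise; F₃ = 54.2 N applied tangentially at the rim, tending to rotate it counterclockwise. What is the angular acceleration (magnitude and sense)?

α ≈ 33.1 rad/s², counterclockwise

I = ½MR² = (1/2)(27.0)(0.252)² = 0.8573 kg·m².
Taking counterclockwise as positive: τ₁ = +(37.9)(0.252) = +9.551 N·m; τ₂ = +(20.6)(0.252) = +5.191 N·m; τ₃ = +(54.2)(0.252) = +13.66 N·m.
Net torque τ = 28.40 N·m.
α = τ/I = 28.40/0.8573 = 33.13 rad/s².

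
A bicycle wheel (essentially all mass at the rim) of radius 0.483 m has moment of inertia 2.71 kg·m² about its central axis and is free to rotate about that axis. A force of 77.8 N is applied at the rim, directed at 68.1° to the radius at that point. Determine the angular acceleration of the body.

α ≈ 12.9 rad/s²

Only the tangential component produces torque: τ = F R sinθ = (77.8)(0.483) sin 68.1° = 34.87 N·m.
From τ = Iα: α = 34.87/2.710 = 12.87 rad/s².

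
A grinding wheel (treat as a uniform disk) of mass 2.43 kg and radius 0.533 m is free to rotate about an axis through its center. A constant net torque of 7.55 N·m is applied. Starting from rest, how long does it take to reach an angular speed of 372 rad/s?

t ≈ 17.0 s

I = ½MR² = (1/2)(2.43)(0.533)² = 0.3452 kg·m².
α = τ/I = 7.55/0.3452 = 21.87 rad/s².
ω = αt ⇒ t = ω/α = 372/21.87 = 17.01 s.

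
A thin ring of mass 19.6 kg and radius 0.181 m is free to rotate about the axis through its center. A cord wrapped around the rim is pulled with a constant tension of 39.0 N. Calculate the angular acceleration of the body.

α ≈ 11.0 rad/s²

I = MR² = (19.6)(0.181)² = 0.6421 kg·m².
τ = F R = (39.0)(0.181) = 7.059 N·m.
From τ = Iα: α = 7.059/0.6421 = 10.99 rad/s².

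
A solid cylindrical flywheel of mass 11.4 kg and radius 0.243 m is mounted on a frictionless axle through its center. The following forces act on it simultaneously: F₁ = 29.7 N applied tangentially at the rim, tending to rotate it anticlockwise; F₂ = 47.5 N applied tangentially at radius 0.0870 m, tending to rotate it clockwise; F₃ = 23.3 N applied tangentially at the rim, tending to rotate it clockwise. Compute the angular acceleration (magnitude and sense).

α ≈ 7.66 rad/s², clockwise

I = ½MR² = (1/2)(11.4)(0.243)² = 0.3366 kg·m².
Taking anticlockwise as positive: τ₁ = +(29.7)(0.243) = +7.217 N·m; τ₂ = −(47.5)(0.0870) = −4.132 N·m; τ₃ = −(23.3)(0.243) = −5.662 N·m.
Net torque τ = -2.577 N·m.
α = τ/I = -2.577/0.3366 = -7.657 rad/s².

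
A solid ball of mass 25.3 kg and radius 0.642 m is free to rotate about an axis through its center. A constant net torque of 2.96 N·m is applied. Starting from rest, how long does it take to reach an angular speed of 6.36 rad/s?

t ≈ 8.96 s

I = (2/5)MR² = (2/5)(25.3)(0.642)² = 4.171 kg·m².
α = τ/I = 2.96/4.171 = 0.7096 rad/s².
ω = αt ⇒ t = ω/α = 6.36/0.7096 = 8.962 s.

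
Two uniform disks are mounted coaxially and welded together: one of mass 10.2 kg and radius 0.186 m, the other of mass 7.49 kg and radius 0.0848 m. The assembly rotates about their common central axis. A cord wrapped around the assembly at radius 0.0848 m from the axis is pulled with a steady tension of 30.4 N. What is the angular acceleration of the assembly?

α ≈ 12.7 rad/s²

I = ½M₁R₁² + ½M₂R₂² = ½(10.2)(0.186)² + ½(7.49)(0.0848)² = 0.2034 kg·m².
τ = F r = (30.4)(0.0848) = 2.578 N·m.
α = τ/I = 2.578/0.2034 = 12.68 rad/s².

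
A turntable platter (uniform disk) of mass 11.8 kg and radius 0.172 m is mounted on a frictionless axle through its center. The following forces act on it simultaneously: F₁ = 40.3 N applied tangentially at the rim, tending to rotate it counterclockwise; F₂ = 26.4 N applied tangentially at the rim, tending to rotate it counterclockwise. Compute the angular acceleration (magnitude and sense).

I = ½MR² = (1/2)(11.8)(0.172)² = 0.1745 kg·m².
Taking counterclockwise as positive: τ₁ = +(40.3)(0.172) = +6.932 N·m; τ₂ = +(26.4)(0.172) = +4.541 N·m.
Net torque τ = 11.47 N·m.
α = τ/I = 11.47/0.1745 = 65.73 rad/s².

α ≈ 65.7 rad/s², counterclockwise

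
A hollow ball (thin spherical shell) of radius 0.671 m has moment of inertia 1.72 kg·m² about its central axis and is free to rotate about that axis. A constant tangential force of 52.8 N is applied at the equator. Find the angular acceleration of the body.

τ = F R = (52.8)(0.671) = 35.43 N·m.
Newton's second law for rotation, τ = Iα, gives α = τ/I = 35.43/1.720 = 20.60 rad/s².

α ≈ 20.6 rad/s²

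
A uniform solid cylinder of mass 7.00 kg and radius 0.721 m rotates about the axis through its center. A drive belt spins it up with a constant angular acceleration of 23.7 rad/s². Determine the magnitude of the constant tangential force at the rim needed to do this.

F ≈ 59.8 N

I = ½MR² = (1/2)(7.00)(0.721)² = 1.819 kg·m².
The required torque is τ = Iα = (1.819)(23.70) = 43.12 N·m.
A tangential force at the rim gives τ = FR, so F = τ/R = 43.12/0.721 = 59.81 N.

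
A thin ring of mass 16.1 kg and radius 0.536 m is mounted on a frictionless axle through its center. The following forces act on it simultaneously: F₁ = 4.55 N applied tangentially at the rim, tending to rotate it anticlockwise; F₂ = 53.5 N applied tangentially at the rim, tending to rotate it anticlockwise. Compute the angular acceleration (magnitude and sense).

I = MR² = (16.1)(0.536)² = 4.625 kg·m².
Taking anticlockwise as positive: τ₁ = +(4.55)(0.536) = +2.439 N·m; τ₂ = +(53.5)(0.536) = +28.68 N·m.
Net torque τ = 31.11 N·m.
α = τ/I = 31.11/4.625 = 6.727 rad/s².

α ≈ 6.73 rad/s², anticlockwise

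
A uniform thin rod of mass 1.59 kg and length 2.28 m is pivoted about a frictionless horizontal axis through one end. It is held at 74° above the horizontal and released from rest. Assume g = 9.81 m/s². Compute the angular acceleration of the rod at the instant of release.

α ≈ 1.78 rad/s²

About the pivot, I = (1/3)ML² = (1/3)(1.59)(2.28)² = 2.755 kg·m².
The weight acts at the center, a distance L/2 = 1.140 m from the pivot; τ = Mg(L/2) cos 74° = 4.901 N·m.
α = τ/I = 4.901/2.755 = 1.779 rad/s².
(Equivalently α = (3g/(2L)) cos 74° = 1.779 rad/s².)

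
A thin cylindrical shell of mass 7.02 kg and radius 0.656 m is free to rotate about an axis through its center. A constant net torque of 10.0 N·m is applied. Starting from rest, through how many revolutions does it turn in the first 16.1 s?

I = MR² = (7.02)(0.656)² = 3.021 kg·m².
α = τ/I = 10.0/3.021 = 3.310 rad/s².
θ = ½αt² = ½(3.310)(16.1)² = 429.0 rad.
Revolutions = θ/(2π) = 68.28.

≈ 68.3 revolutions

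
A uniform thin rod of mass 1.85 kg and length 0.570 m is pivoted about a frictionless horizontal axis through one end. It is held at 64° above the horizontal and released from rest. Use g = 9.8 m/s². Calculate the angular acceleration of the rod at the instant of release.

α ≈ 11.3 rad/s²

About the pivot, I = (1/3)ML² = (1/3)(1.85)(0.570)² = 0.2004 kg·m².
The weight acts at the center, a distance L/2 = 0.2850 m from the pivot; τ = Mg(L/2) cos 64° = 2.265 N·m.
α = τ/I = 2.265/0.2004 = 11.31 rad/s².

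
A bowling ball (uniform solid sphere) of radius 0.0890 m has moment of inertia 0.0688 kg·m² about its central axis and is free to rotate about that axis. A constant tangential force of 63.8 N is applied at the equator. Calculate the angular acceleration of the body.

α ≈ 82.5 rad/s²

τ = F R = (63.8)(0.0890) = 5.678 N·m.
Newton's second law for rotation, τ = Iα, gives α = τ/I = 5.678/0.06880 = 82.53 rad/s².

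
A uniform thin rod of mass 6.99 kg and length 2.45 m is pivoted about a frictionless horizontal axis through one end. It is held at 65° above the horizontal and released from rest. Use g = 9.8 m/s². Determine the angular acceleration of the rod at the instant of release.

α ≈ 2.54 rad/s²

About the pivot, I = (1/3)ML² = (1/3)(6.99)(2.45)² = 13.99 kg·m².
The weight acts at the center, a distance L/2 = 1.225 m from the pivot; τ = Mg(L/2) cos 65° = 35.46 N·m.
α = τ/I = 35.46/13.99 = 2.536 rad/s².
(Equivalently α = (3g/(2L)) cos 65° = 2.536 rad/s².)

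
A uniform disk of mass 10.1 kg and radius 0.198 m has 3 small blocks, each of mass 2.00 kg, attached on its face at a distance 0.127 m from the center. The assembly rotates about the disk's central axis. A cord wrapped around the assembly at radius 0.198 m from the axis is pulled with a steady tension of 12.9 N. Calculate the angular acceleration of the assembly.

I_disk = ½MR² = ½(10.1)(0.198)² = 0.1980 kg·m².
I_blocks = 3·m·r² = 3(2.00)(0.127)² = 0.09677 kg·m².
Total I = 0.2948 kg·m².
τ = F r = (12.9)(0.198) = 2.554 N·m.
α = τ/I = 2.554/0.2948 = 8.666 rad/s².

α ≈ 8.67 rad/s²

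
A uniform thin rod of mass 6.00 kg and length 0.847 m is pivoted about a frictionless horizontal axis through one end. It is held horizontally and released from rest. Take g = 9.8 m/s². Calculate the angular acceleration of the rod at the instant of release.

α ≈ 17.4 rad/s²

About the pivot, I = (1/3)ML² = (1/3)(6.00)(0.847)² = 1.435 kg·m².
The weight acts at the center, a distance L/2 = 0.4235 m from the pivot; τ = Mg(L/2) = 24.90 N·m.
α = τ/I = 24.90/1.435 = 17.36 rad/s².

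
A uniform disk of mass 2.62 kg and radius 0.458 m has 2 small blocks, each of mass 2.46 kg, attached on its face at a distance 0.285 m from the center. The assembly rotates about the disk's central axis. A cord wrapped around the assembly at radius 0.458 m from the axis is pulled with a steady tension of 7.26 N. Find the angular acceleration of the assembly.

α ≈ 4.93 rad/s²

I_disk = ½MR² = ½(2.62)(0.458)² = 0.2748 kg·m².
I_blocks = 2·m·r² = 2(2.46)(0.285)² = 0.3996 kg·m².
Total I = 0.6744 kg·m².
τ = F r = (7.26)(0.458) = 3.325 N·m.
α = τ/I = 3.325/0.6744 = 4.930 rad/s².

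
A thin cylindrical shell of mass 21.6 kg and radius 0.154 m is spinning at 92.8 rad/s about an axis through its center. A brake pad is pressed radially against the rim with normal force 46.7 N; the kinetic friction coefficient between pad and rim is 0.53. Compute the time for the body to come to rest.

t ≈ 12.5 s

I = MR² = (21.6)(0.154)² = 0.5123 kg·m².
Friction force f = μN = (0.53)(46.7) = 24.75 N at the rim; torque magnitude τ = fR = 3.812 N·m, opposing ω.
|α| = τ/I = 3.812/0.5123 = 7.441 rad/s² (deceleration).
0 = ω₀ − |α|t ⇒ t = ω₀/|α| = 92.8/7.441 = 12.47 s.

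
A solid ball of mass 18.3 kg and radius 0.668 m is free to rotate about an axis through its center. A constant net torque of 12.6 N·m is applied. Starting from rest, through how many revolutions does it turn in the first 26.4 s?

I = (2/5)MR² = (2/5)(18.3)(0.668)² = 3.266 kg·m².
α = τ/I = 12.6/3.266 = 3.858 rad/s².
θ = ½αt² = ½(3.858)(26.4)² = 1344 rad.
Revolutions = θ/(2π) = 213.9.

≈ 214 revolutions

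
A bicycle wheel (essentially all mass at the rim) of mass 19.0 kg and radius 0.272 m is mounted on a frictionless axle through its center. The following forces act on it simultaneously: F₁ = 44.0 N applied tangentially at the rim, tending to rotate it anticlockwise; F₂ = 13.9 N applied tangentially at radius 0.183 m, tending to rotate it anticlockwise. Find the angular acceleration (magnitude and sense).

I = MR² = (19.0)(0.272)² = 1.406 kg·m².
Taking anticlockwise as positive: τ₁ = +(44.0)(0.272) = +11.97 N·m; τ₂ = +(13.9)(0.183) = +2.544 N·m.
Net torque τ = 14.51 N·m.
α = τ/I = 14.51/1.406 = 10.32 rad/s².

α ≈ 10.3 rad/s², anticlockwise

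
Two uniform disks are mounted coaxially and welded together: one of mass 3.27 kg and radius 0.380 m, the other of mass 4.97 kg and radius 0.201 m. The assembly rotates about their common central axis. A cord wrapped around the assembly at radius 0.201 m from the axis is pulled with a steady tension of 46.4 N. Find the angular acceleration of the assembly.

α ≈ 27.7 rad/s²

I = ½M₁R₁² + ½M₂R₂² = ½(3.27)(0.380)² + ½(4.97)(0.201)² = 0.3365 kg·m².
τ = F r = (46.4)(0.201) = 9.326 N·m.
α = τ/I = 9.326/0.3365 = 27.72 rad/s².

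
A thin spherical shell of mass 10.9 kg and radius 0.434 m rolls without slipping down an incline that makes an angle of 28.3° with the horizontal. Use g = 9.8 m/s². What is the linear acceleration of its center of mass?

a ≈ 2.79 m/s²

Translation along the incline: Mg sinθ − f = Ma.
Rotation about the center: fR = Iα with I = (2/3)MR². No-slip gives a = αR, so f = (I/R²)a = (2/3)M a.
Substituting: Mg sinθ = (1 + 0.6667)Ma, so a = g sinθ/(1 + 0.6667) = (9.8) sin 28.3° / 1.667 = 2.788 m/s².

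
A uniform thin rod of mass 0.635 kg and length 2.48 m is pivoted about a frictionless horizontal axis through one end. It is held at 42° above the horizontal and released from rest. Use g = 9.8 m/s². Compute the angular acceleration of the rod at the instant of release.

α ≈ 4.40 rad/s²

About the pivot, I = (1/3)ML² = (1/3)(0.635)(2.48)² = 1.302 kg·m².
The weight acts at the center, a distance L/2 = 1.240 m from the pivot; τ = Mg(L/2) cos 42° = 5.734 N·m.
α = τ/I = 5.734/1.302 = 4.405 rad/s².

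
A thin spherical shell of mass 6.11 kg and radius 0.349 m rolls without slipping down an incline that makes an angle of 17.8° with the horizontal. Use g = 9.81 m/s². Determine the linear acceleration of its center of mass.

Translation along the incline: Mg sinθ − f = Ma.
Rotation about the center: fR = Iα with I = (2/3)MR². No-slip gives a = αR, so f = (I/R²)a = (2/3)M a.
Substituting: Mg sinθ = (1 + 0.6667)Ma, so a = g sinθ/(1 + 0.6667) = (9.81) sin 17.8° / 1.667 = 1.799 m/s².

a ≈ 1.80 m/s²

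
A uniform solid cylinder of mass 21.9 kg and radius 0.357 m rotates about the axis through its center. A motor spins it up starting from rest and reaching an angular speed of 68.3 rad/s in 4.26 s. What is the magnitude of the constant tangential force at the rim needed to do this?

F ≈ 62.7 N

I = ½MR² = (1/2)(21.9)(0.357)² = 1.396 kg·m².
α = Δω/Δt = (68.3 − 0)/4.26 = 16.03 rad/s².
The required torque is τ = Iα = (1.396)(16.03) = 22.37 N·m.
A tangential force at the rim gives τ = FR, so F = τ/R = 22.37/0.357 = 62.67 N.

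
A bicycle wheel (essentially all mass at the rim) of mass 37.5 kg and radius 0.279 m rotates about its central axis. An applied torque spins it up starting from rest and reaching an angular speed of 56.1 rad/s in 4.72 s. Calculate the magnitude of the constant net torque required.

I = MR² = (37.5)(0.279)² = 2.919 kg·m².
α = Δω/Δt = (56.1 − 0)/4.72 = 11.89 rad/s².
τ = Iα = (2.919)(11.89) = 34.69 N·m.

τ ≈ 34.7 N·m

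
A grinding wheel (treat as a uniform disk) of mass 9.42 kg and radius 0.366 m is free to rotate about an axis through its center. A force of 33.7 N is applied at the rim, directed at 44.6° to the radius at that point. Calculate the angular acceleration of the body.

α ≈ 13.7 rad/s²

I = ½MR² = (1/2)(9.42)(0.366)² = 0.6309 kg·m².
Only the tangential component produces torque: τ = F R sinθ = (33.7)(0.366) sin 44.6° = 8.660 N·m.
Newton's second law for rotation, τ = Iα, gives α = τ/I = 8.660/0.6309 = 13.73 rad/s².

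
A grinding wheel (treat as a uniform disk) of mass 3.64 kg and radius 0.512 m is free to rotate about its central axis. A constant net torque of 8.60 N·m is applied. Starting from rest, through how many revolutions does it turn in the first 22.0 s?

≈ 694 revolutions

I = ½MR² = (1/2)(3.64)(0.512)² = 0.4771 kg·m².
α = τ/I = 8.60/0.4771 = 18.03 rad/s².
θ = ½αt² = ½(18.03)(22.0)² = 4362 rad.
Revolutions = θ/(2π) = 694.3.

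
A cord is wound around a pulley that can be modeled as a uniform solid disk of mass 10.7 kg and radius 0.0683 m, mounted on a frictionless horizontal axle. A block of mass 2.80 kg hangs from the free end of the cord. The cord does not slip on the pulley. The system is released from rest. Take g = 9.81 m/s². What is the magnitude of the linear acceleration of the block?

I = ½MR² = (1/2)(10.7)(0.0683)² = 0.02496 kg·m².
Block: mg − T = ma. Pulley: TR = Iα. No-slip: a = αR, so T = (I/R²)a = 5.350·a.
Then mg = (m + 5.350)a, so a = (2.80)(9.81)/(2.80 + 5.350) = 3.370 m/s².

a ≈ 3.37 m/s²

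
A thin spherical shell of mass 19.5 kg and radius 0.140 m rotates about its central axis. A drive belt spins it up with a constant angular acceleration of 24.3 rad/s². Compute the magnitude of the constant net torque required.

τ ≈ 6.19 N·m

I = (2/3)MR² = (2/3)(19.5)(0.140)² = 0.2548 kg·m².
τ = Iα = (0.2548)(24.30) = 6.192 N·m.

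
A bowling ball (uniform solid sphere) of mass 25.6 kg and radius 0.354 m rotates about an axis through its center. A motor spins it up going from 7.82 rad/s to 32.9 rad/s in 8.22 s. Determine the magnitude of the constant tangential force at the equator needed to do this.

F ≈ 11.1 N

I = (2/5)MR² = (2/5)(25.6)(0.354)² = 1.283 kg·m².
α = Δω/Δt = (32.9 − 7.82)/8.22 = 3.051 rad/s².
The required torque is τ = Iα = (1.283)(3.051) = 3.915 N·m.
A tangential force at the equator gives τ = FR, so F = τ/R = 3.915/0.354 = 11.06 N.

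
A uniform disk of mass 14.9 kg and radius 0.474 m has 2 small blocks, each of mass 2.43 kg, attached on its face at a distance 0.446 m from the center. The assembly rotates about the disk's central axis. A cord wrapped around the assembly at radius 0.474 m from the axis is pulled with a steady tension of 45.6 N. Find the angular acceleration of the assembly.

I_disk = ½MR² = ½(14.9)(0.474)² = 1.674 kg·m².
I_blocks = 2·m·r² = 2(2.43)(0.446)² = 0.9667 kg·m².
Total I = 2.641 kg·m².
τ = F r = (45.6)(0.474) = 21.61 N·m.
α = τ/I = 21.61/2.641 = 8.186 rad/s².

α ≈ 8.19 rad/s²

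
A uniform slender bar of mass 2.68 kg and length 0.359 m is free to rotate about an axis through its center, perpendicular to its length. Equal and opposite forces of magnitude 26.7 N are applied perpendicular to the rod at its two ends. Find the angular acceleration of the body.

I = (1/12)ML² = (1/12)(2.68)(0.359)² = 0.02878 kg·m².
The couple gives τ = F·(L/2) + F·(L/2) = F L = (26.7)(0.359) = 9.585 N·m.
Newton's second law for rotation, τ = Iα, gives α = τ/I = 9.585/0.02878 = 333.0 rad/s².

α ≈ 333 rad/s²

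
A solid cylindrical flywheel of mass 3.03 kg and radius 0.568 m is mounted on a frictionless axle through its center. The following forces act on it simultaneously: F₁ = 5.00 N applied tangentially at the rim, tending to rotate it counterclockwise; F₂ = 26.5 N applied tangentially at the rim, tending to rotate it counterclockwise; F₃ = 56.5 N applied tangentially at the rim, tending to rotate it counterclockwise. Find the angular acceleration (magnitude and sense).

I = ½MR² = (1/2)(3.03)(0.568)² = 0.4888 kg·m².
Taking counterclockwise as positive: τ₁ = +(5.00)(0.568) = +2.840 N·m; τ₂ = +(26.5)(0.568) = +15.05 N·m; τ₃ = +(56.5)(0.568) = +32.09 N·m.
Net torque τ = 49.98 N·m.
α = τ/I = 49.98/0.4888 = 102.3 rad/s².

α ≈ 102 rad/s², counterclockwise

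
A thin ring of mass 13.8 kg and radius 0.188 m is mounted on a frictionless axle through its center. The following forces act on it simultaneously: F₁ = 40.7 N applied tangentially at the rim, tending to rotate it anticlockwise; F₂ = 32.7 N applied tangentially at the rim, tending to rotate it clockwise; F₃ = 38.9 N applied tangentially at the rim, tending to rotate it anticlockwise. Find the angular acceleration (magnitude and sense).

α ≈ 18.1 rad/s², anticlockwise

I = MR² = (13.8)(0.188)² = 0.4877 kg·m².
Taking anticlockwise as positive: τ₁ = +(40.7)(0.188) = +7.652 N·m; τ₂ = −(32.7)(0.188) = −6.148 N·m; τ₃ = +(38.9)(0.188) = +7.313 N·m.
Net torque τ = 8.817 N·m.
α = τ/I = 8.817/0.4877 = 18.08 rad/s².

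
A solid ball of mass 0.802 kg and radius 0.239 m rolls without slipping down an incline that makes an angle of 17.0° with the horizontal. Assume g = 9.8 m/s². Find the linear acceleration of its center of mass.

Translation along the incline: Mg sinθ − f = Ma.
Rotation about the center: fR = Iα with I = (2/5)MR². No-slip gives a = αR, so f = (I/R²)a = (2/5)M a.
Substituting: Mg sinθ = (1 + 0.4000)Ma, so a = g sinθ/(1 + 0.4000) = (9.8) sin 17.0° / 1.400 = 2.047 m/s².

a ≈ 2.05 m/s²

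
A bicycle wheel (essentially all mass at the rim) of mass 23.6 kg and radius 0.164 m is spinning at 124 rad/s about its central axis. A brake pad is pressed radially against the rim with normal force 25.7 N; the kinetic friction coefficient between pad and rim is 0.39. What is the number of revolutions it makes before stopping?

I = MR² = (23.6)(0.164)² = 0.6347 kg·m².
Friction force f = μN = (0.39)(25.7) = 10.02 N at the rim; torque magnitude τ = fR = 1.644 N·m, opposing ω.
|α| = τ/I = 1.644/0.6347 = 2.590 rad/s² (deceleration).
ω² = ω₀² − 2|α|θ with ω = 0 ⇒ θ = ω₀²/(2|α|) = 2969 rad = 472.5 rev.

≈ 472 revolutions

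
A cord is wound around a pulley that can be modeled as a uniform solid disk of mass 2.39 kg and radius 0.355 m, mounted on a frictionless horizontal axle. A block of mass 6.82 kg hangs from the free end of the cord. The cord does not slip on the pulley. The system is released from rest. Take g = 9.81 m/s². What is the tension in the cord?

I = ½MR² = (1/2)(2.39)(0.355)² = 0.1506 kg·m².
Block: mg − T = ma. Pulley: TR = Iα. No-slip: a = αR, so T = (I/R²)a = 1.195·a.
Then mg = (m + 1.195)a, so a = (6.82)(9.81)/(6.82 + 1.195) = 8.347 m/s².
T = 1.195·a = 9.975 N.

T ≈ 9.98 N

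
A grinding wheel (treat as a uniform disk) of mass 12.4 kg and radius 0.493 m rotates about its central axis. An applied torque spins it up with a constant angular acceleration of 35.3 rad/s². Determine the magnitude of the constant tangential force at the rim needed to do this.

I = ½MR² = (1/2)(12.4)(0.493)² = 1.507 kg·m².
The required torque is τ = Iα = (1.507)(35.30) = 53.19 N·m.
A tangential force at the rim gives τ = FR, so F = τ/R = 53.19/0.493 = 107.9 N.

F ≈ 108 N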